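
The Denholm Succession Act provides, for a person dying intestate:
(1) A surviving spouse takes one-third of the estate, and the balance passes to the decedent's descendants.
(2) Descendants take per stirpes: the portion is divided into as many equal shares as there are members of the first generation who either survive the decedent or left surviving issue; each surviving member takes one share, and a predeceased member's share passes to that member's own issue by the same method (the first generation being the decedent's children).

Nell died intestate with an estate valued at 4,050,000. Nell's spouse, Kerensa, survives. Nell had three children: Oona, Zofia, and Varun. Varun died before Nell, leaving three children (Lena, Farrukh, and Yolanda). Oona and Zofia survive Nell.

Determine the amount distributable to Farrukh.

Kerensa takes one-third of 4,050,000 = 1,350,000. The remaining 2,700,000 passes to the descendants.
The descendants' portion (2,700,000) is divided into 3 shares of 900,000: Oona and Zofia each take 900,000; Varun's 900,000 share passes to Varun's issue.
Varun's share (900,000) is divided into 3 shares of 300,000: Lena, Farrukh, and Yolanda each take 300,000.

Farrukh receives 300,000.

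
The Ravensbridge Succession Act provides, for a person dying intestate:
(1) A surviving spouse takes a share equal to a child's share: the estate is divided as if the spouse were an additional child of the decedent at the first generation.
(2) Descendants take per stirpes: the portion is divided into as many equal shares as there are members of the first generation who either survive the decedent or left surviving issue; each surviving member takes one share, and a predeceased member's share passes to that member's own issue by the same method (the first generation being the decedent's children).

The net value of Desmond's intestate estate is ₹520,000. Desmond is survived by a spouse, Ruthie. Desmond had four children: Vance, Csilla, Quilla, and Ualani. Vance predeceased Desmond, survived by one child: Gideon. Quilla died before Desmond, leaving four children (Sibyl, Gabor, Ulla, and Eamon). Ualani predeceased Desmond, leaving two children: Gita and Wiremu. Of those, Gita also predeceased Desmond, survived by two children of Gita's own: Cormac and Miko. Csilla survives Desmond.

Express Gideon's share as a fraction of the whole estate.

Gideon receives 1/5 of the estate.

The spouse counts as an additional share at the children's level, so there are 5 primary shares of ₹104,000. Ruthie takes one such share (₹104,000).
The children's combined portion (₹416,000) is divided into 4 shares of ₹104,000: Csilla takes ₹104,000; Vance's ₹104,000 share passes to Vance's issue; Quilla's ₹104,000 share passes to Quilla's issue; Ualani's ₹104,000 share passes to Ualani's issue.
Vance's share (₹104,000) passes entirely to Gideon.
Quilla's share (₹104,000) is divided into 4 shares of ₹26,000: Sibyl, Gabor, Ulla, and Eamon each take ₹26,000.
Ualani's share (₹104,000) is divided into 2 shares of ₹52,000: Wiremu takes ₹52,000; Gita's ₹52,000 share passes to Gita's issue.
Gita's share (₹52,000) is divided into 2 shares of ₹26,000: Cormac and Miko each take ₹26,000.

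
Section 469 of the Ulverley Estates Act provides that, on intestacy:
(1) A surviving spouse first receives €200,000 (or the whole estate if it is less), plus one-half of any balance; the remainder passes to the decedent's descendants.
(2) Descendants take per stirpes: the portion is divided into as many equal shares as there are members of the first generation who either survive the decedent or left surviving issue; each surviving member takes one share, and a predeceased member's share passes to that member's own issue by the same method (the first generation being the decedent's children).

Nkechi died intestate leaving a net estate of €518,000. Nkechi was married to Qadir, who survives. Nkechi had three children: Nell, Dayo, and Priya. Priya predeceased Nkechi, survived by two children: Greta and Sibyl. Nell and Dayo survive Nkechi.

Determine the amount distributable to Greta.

Qadir first takes €200,000, leaving a balance of €318,000. Qadir then takes one-half of the balance (€159,000), for a total of €359,000. The remaining €159,000 passes to the descendants.
The descendants' portion (€159,000) is divided into 3 shares of €53,000: Nell and Dayo each take €53,000; Priya's €53,000 share passes to Priya's issue.
Priya's share (€53,000) is divided into 2 shares of €26,500: Greta and Sibyl each take €26,500.

Greta receives €26,500.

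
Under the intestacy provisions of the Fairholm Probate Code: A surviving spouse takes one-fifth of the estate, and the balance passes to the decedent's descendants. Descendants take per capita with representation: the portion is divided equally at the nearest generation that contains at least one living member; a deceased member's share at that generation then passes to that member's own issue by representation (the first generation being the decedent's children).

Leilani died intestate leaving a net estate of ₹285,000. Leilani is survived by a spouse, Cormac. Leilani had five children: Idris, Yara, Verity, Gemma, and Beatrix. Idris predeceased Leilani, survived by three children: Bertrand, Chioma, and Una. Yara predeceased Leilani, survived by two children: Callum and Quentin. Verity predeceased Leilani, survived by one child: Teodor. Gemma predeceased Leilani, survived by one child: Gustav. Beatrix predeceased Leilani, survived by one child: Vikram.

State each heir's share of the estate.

Cormac takes one-fifth of ₹285,000 = ₹57,000. The remaining ₹228,000 passes to the descendants.
No child survives, so the initial division is made at the grandchildren's generation.
The descendants' portion (₹228,000) is divided into 8 shares of ₹28,500: Bertrand, Chioma, Una, Callum, Quentin, Teodor, Gustav, and Vikram each take ₹28,500.

Cormac: ₹57,000; Bertrand: ₹28,500; Chioma: ₹28,500; Una: ₹28,500; Callum: ₹28,500; Quentin: ₹28,500; Teodor: ₹28,500; Gustav: ₹28,500; Vikram: ₹28,500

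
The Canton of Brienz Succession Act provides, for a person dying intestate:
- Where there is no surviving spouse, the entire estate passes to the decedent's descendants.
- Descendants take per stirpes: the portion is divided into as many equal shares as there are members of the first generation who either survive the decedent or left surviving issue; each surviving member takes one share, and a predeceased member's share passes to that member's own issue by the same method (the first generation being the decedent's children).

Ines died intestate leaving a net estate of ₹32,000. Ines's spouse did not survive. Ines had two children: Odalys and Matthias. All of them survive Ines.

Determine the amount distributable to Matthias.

The entire ₹32,000 passes to the descendants.
That amount (₹32,000) is divided into 2 shares of ₹16,000: Odalys and Matthias each take ₹16,000.

Matthias receives ₹16,000.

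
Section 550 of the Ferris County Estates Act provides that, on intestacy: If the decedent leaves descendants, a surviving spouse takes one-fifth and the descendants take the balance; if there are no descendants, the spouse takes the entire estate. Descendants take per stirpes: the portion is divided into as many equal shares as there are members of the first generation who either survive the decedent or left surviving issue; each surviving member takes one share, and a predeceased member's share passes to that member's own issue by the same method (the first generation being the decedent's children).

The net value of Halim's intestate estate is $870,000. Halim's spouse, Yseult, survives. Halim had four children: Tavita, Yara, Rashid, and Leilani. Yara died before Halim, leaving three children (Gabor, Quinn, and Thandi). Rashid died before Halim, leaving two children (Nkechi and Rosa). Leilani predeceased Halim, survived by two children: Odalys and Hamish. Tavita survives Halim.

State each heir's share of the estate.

Yseult takes one-fifth of $870,000 = $174,000. The remaining $696,000 passes to the descendants.
The descendants' portion ($696,000) is divided into 4 shares of $174,000: Tavita takes $174,000; Yara's $174,000 share passes to Yara's issue; Rashid's $174,000 share passes to Rashid's issue; Leilani's $174,000 share passes to Leilani's issue.
Yara's share ($174,000) is divided into 3 shares of $58,000: Gabor, Quinn, and Thandi each take $58,000.
Rashid's share ($174,000) is divided into 2 shares of $87,000: Nkechi and Rosa each take $87,000.
Leilani's share ($174,000) is divided into 2 shares of $87,000: Odalys and Hamish each take $87,000.

Yseult: $174,000; Tavita: $174,000; Gabor: $58,000; Quinn: $58,000; Thandi: $58,000; Nkechi: $87,000; Rosa: $87,000; Odalys: $87,000; Hamish: $87,000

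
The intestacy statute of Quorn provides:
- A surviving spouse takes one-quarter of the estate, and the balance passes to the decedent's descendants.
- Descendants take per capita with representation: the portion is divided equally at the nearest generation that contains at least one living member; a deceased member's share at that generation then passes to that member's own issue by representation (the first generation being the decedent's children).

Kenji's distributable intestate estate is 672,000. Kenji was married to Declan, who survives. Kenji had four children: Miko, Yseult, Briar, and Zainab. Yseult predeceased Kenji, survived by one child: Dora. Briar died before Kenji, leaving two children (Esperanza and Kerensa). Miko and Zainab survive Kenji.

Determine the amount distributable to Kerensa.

Kerensa receives 63,000.

Declan takes one-quarter of 672,000 = 168,000. The remaining 504,000 passes to the descendants.
The descendants' portion (504,000) is divided into 4 shares of 126,000: Miko and Zainab each take 126,000; Yseult's 126,000 share passes to Yseult's issue; Briar's 126,000 share passes to Briar's issue.
Yseult's share (126,000) passes entirely to Dora.
Briar's share (126,000) is divided into 2 shares of 63,000: Esperanza and Kerensa each take 63,000.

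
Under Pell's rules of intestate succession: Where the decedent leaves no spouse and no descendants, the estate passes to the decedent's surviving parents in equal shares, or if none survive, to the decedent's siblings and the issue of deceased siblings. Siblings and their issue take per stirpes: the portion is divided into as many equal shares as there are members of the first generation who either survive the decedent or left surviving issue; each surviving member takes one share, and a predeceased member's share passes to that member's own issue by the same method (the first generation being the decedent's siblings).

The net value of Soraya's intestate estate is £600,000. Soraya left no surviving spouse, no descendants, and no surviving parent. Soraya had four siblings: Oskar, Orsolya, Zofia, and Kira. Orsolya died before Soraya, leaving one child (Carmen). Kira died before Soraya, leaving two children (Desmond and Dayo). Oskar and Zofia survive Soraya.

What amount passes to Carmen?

The entire £600,000 passes to the siblings and their issue.
That amount (£600,000) is divided into 4 shares of £150,000: Oskar and Zofia each take £150,000; Orsolya's £150,000 share passes to Orsolya's issue; Kira's £150,000 share passes to Kira's issue.
Orsolya's share (£150,000) passes entirely to Carmen.
Kira's share (£150,000) is divided into 2 shares of £75,000: Desmond and Dayo each take £75,000.

Carmen receives £150,000.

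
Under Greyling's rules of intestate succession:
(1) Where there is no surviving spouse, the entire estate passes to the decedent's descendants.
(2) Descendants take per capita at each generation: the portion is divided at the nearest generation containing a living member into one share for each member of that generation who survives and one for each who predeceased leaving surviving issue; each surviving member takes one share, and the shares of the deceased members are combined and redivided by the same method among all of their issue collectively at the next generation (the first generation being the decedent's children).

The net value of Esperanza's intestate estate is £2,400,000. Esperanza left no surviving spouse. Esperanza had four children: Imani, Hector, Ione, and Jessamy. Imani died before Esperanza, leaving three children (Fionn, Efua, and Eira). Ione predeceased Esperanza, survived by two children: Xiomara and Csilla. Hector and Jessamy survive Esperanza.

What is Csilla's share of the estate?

Csilla receives £240,000.

The entire £2,400,000 passes to the descendants.
That amount (£2,400,000) is divided at the children's generation into 4 shares of £600,000. Hector and Jessamy each take £600,000. The 2 shares of the deceased (Imani and Ione) are combined into a pool of £1,200,000.
That pool (£1,200,000) is divided at the grandchildren's generation equally among Fionn, Efua, Eira, Xiomara, and Csilla: £240,000 each.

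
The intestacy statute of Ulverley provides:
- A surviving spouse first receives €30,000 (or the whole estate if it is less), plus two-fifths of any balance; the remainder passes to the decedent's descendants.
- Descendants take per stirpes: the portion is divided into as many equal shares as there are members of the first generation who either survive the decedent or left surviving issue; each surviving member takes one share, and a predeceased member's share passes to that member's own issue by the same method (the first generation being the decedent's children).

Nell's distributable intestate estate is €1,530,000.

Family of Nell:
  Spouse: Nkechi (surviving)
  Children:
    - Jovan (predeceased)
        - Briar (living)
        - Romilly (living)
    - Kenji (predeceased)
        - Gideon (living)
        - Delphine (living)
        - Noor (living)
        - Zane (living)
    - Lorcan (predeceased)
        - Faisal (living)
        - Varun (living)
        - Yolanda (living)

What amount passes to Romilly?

Nkechi first takes €30,000, leaving a balance of €1,500,000. Nkechi then takes two-fifths of the balance (€600,000), for a total of €630,000. The remaining €900,000 passes to the descendants.
The descendants' portion (€900,000) is divided into 3 shares of €300,000: Jovan's €300,000 share passes to Jovan's issue; Kenji's €300,000 share passes to Kenji's issue; Lorcan's €300,000 share passes to Lorcan's issue.
Jovan's share (€300,000) is divided into 2 shares of €150,000: Briar and Romilly each take €150,000.
Kenji's share (€300,000) is divided into 4 shares of €75,000: Gideon, Delphine, Noor, and Zane each take €75,000.
Lorcan's share (€300,000) is divided into 3 shares of €100,000: Faisal, Varun, and Yolanda each take €100,000.

Romilly receives €150,000.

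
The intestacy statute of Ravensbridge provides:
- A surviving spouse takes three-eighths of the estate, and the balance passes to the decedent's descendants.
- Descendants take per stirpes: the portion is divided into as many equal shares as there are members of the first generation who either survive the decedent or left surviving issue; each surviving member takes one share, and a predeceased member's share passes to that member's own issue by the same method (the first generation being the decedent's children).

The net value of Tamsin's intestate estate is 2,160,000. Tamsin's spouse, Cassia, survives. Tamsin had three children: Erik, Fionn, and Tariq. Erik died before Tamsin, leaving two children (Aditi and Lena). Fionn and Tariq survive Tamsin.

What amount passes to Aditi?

Cassia takes three-eighths of 2,160,000 = 810,000. The remaining 1,350,000 passes to the descendants.
The descendants' portion (1,350,000) is divided into 3 shares of 450,000: Fionn and Tariq each take 450,000; Erik's 450,000 share passes to Erik's issue.
Erik's share (450,000) is divided into 2 shares of 225,000: Aditi and Lena each take 225,000.

Aditi receives 225,000.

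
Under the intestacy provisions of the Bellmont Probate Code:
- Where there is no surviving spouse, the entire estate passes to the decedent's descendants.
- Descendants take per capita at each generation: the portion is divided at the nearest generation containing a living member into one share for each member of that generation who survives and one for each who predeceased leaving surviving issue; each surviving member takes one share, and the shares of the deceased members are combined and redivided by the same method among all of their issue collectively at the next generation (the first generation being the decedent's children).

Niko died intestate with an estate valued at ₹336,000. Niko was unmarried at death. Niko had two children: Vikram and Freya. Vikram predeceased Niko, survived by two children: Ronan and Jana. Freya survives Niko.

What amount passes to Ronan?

The entire ₹336,000 passes to the descendants.
That amount (₹336,000) is divided at the children's generation into 2 shares of ₹168,000. Freya takes ₹168,000. The remaining share for the deceased Vikram (₹168,000) is carried to the next generation.
That pool (₹168,000) is divided at the grandchildren's generation equally among Ronan and Jana: ₹84,000 each.

Ronan receives ₹84,000.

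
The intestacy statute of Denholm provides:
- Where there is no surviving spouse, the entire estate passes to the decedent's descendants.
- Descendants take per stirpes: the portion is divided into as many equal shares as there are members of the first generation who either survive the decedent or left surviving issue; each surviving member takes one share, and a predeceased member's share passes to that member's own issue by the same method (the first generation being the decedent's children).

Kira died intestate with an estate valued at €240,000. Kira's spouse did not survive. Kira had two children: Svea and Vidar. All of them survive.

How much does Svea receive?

The entire €240,000 passes to the descendants.
That amount (€240,000) is divided into 2 shares of €120,000: Svea and Vidar each take €120,000.

Svea receives €120,000.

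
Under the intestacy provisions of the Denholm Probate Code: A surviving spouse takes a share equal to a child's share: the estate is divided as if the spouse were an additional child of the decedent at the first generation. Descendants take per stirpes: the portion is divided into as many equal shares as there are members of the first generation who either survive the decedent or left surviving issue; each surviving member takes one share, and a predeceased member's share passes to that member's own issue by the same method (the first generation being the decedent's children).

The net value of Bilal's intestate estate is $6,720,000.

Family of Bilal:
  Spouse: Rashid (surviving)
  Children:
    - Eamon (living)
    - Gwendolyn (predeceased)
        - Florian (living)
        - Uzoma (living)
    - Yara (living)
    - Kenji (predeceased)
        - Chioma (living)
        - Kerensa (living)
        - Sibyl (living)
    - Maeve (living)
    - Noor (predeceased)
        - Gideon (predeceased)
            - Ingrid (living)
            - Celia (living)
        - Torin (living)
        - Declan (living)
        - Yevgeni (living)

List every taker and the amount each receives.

The spouse counts as an additional share at the children's level, so there are 7 primary shares of $960,000. Rashid takes one such share ($960,000).
The children's combined portion ($5,760,000) is divided into 6 shares of $960,000: Eamon, Yara, and Maeve each take $960,000; Gwendolyn's $960,000 share passes to Gwendolyn's issue; Kenji's $960,000 share passes to Kenji's issue; Noor's $960,000 share passes to Noor's issue.
Gwendolyn's share ($960,000) is divided into 2 shares of $480,000: Florian and Uzoma each take $480,000.
Kenji's share ($960,000) is divided into 3 shares of $320,000: Chioma, Kerensa, and Sibyl each take $320,000.
Noor's share ($960,000) is divided into 4 shares of $240,000: Torin, Declan, and Yevgeni each take $240,000; Gideon's $240,000 share passes to Gideon's issue.
Gideon's share ($240,000) is divided into 2 shares of $120,000: Ingrid and Celia each take $120,000.

Rashid: $960,000; Eamon: $960,000; Florian: $480,000; Uzoma: $480,000; Yara: $960,000; Chioma: $320,000; Kerensa: $320,000; Sibyl: $320,000; Maeve: $960,000; Ingrid: $120,000; Celia: $120,000; Torin: $240,000; Declan: $240,000; Yevgeni: $240,000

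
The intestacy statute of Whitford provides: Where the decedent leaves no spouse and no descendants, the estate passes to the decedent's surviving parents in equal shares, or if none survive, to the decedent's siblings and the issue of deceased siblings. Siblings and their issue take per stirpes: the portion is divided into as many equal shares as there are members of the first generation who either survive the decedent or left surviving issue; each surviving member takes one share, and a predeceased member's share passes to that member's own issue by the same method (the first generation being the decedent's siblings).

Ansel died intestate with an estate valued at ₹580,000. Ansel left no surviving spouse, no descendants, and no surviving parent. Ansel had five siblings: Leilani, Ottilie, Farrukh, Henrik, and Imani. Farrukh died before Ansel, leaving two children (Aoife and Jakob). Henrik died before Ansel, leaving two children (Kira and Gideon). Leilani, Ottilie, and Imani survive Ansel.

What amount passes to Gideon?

The entire ₹580,000 passes to the siblings and their issue.
That amount (₹580,000) is divided into 5 shares of ₹116,000: Leilani, Ottilie, and Imani each take ₹116,000; Farrukh's ₹116,000 share passes to Farrukh's issue; Henrik's ₹116,000 share passes to Henrik's issue.
Farrukh's share (₹116,000) is divided into 2 shares of ₹58,000: Aoife and Jakob each take ₹58,000.
Henrik's share (₹116,000) is divided into 2 shares of ₹58,000: Kira and Gideon each take ₹58,000.

Gideon receives ₹58,000.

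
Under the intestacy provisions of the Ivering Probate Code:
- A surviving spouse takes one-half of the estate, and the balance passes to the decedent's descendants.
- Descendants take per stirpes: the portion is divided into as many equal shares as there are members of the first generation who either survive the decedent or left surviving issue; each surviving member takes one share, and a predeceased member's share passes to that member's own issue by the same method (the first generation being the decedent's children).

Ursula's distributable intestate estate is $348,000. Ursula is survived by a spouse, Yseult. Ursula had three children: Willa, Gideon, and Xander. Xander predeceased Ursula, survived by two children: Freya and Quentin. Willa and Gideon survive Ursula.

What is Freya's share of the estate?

Yseult takes one-half of $348,000 = $174,000. The remaining $174,000 passes to the descendants.
The descendants' portion ($174,000) is divided into 3 shares of $58,000: Willa and Gideon each take $58,000; Xander's $58,000 share passes to Xander's issue.
Xander's share ($58,000) is divided into 2 shares of $29,000: Freya and Quentin each take $29,000.

Freya receives $29,000.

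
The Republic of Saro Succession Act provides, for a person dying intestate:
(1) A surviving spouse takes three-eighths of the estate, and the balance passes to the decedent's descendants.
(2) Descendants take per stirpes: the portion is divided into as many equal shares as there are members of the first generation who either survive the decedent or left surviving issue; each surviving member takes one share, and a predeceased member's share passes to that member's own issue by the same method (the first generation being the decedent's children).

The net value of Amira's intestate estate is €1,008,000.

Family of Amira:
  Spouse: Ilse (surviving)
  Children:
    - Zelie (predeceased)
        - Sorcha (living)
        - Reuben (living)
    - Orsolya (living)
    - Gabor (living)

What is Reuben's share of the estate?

Ilse takes three-eighths of €1,008,000 = €378,000. The remaining €630,000 passes to the descendants.
The descendants' portion (€630,000) is divided into 3 shares of €210,000: Orsolya and Gabor each take €210,000; Zelie's €210,000 share passes to Zelie's issue.
Zelie's share (€210,000) is divided into 2 shares of €105,000: Sorcha and Reuben each take €105,000.

Reuben receives €105,000.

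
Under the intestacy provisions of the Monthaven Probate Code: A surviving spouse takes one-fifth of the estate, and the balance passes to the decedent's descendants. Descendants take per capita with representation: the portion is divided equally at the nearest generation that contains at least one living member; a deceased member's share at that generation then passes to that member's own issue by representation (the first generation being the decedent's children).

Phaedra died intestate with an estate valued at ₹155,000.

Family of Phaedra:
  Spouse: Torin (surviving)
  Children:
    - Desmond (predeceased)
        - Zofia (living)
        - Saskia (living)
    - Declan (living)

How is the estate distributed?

Torin: ₹31,000; Zofia: ₹31,000; Saskia: ₹31,000; Declan: ₹62,000

Torin takes one-fifth of ₹155,000 = ₹31,000. The remaining ₹124,000 passes to the descendants.
The descendants' portion (₹124,000) is divided into 2 shares of ₹62,000: Declan takes ₹62,000; Desmond's ₹62,000 share passes to Desmond's issue.
Desmond's share (₹62,000) is divided into 2 shares of ₹31,000: Zofia and Saskia each take ₹31,000.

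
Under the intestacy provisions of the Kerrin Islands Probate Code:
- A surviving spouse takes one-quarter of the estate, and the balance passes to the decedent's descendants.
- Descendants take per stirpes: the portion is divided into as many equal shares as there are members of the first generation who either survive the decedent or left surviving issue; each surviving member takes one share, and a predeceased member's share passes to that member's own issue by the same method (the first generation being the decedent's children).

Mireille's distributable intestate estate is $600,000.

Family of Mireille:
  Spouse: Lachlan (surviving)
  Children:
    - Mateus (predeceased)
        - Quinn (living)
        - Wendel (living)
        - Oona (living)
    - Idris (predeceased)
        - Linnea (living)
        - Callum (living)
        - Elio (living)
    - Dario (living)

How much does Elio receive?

Lachlan takes one-quarter of $600,000 = $150,000. The remaining $450,000 passes to the descendants.
The descendants' portion ($450,000) is divided into 3 shares of $150,000: Dario takes $150,000; Mateus's $150,000 share passes to Mateus's issue; Idris's $150,000 share passes to Idris's issue.
Mateus's share ($150,000) is divided into 3 shares of $50,000: Quinn, Wendel, and Oona each take $50,000.
Idris's share ($150,000) is divided into 3 shares of $50,000: Linnea, Callum, and Elio each take $50,000.

Elio receives $50,000.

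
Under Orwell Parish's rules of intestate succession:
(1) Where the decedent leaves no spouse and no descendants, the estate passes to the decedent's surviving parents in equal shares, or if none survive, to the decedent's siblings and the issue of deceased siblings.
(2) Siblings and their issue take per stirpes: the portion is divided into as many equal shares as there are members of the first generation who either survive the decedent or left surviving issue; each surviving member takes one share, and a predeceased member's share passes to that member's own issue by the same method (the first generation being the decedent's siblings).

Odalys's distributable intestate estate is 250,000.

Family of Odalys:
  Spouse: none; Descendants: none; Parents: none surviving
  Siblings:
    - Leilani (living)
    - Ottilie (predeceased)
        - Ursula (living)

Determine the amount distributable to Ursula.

The entire 250,000 passes to the siblings and their issue.
That amount (250,000) is divided into 2 shares of 125,000: Leilani takes 125,000; Ottilie's 125,000 share passes to Ottilie's issue.
Ottilie's share (125,000) passes entirely to Ursula.

Ursula receives 125,000.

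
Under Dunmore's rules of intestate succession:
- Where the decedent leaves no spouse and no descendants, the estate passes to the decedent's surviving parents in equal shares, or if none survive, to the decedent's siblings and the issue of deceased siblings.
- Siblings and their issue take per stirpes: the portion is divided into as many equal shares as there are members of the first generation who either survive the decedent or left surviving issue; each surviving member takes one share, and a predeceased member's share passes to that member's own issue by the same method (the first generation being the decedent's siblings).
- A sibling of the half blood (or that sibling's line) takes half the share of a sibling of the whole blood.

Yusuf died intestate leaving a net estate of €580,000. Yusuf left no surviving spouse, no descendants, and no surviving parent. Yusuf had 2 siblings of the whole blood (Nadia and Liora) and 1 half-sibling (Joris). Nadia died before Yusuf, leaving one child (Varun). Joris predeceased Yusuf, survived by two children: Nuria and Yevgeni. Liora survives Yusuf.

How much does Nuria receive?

The entire €580,000 passes to the siblings and their issue.
Counting each half-blood sibling's line as half a unit, there are 5/2 units in €580,000, so one unit is €232,000. Whole-blood lines (Nadia and Liora) take €232,000 each; half-blood lines (Joris) take €116,000 each.
Nadia's share (€232,000) passes entirely to Varun.
Joris's share (€116,000) is divided into 2 shares of €58,000: Nuria and Yevgeni each take €58,000.

Nuria receives €58,000.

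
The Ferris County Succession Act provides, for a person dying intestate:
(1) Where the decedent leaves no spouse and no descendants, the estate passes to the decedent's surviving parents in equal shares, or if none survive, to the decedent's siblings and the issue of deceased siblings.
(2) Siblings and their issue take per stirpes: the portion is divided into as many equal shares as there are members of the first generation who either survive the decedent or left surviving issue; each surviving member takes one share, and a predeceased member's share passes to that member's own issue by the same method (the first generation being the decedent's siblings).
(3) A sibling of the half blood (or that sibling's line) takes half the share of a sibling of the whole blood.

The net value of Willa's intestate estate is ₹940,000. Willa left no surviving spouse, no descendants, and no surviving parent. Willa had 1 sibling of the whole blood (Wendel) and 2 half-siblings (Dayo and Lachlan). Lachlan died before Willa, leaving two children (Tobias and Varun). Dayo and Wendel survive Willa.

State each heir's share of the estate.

Dayo: ₹235,000; Tobias: ₹117,500; Varun: ₹117,500; Wendel: ₹470,000

The entire ₹940,000 passes to the siblings and their issue.
Counting each half-blood sibling's line as half a unit, there are 2 units in ₹940,000, so one unit is ₹470,000. Whole-blood lines (Wendel) take ₹470,000 each; half-blood lines (Dayo and Lachlan) take ₹235,000 each.
Lachlan's share (₹235,000) is divided into 2 shares of ₹117,500: Tobias and Varun each take ₹117,500.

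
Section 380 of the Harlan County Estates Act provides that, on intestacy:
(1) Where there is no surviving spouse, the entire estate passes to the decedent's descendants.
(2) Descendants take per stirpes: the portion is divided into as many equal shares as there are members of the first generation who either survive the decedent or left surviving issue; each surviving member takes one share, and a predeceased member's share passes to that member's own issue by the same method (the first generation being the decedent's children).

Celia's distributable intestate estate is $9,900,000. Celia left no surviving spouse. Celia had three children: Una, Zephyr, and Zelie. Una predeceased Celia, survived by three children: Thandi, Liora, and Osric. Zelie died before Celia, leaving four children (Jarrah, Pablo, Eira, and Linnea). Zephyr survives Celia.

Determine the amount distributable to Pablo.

Pablo receives $825,000.

The entire $9,900,000 passes to the descendants.
That amount ($9,900,000) is divided into 3 shares of $3,300,000: Zephyr takes $3,300,000; Una's $3,300,000 share passes to Una's issue; Zelie's $3,300,000 share passes to Zelie's issue.
Una's share ($3,300,000) is divided into 3 shares of $1,100,000: Thandi, Liora, and Osric each take $1,100,000.
Zelie's share ($3,300,000) is divided into 4 shares of $825,000: Jarrah, Pablo, Eira, and Linnea each take $825,000.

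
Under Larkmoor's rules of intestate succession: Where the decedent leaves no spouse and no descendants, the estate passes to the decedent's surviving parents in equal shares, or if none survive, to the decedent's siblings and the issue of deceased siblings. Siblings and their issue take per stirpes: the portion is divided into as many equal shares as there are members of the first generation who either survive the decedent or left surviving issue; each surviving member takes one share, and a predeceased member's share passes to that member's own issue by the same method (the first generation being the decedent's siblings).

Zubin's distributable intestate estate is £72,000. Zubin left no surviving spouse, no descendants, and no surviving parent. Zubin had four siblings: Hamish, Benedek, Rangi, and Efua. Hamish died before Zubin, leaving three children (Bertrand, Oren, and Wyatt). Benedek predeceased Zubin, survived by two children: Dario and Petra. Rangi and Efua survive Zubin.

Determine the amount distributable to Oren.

Oren receives £6,000.

The entire £72,000 passes to the siblings and their issue.
That amount (£72,000) is divided into 4 shares of £18,000: Rangi and Efua each take £18,000; Hamish's £18,000 share passes to Hamish's issue; Benedek's £18,000 share passes to Benedek's issue.
Hamish's share (£18,000) is divided into 3 shares of £6,000: Bertrand, Oren, and Wyatt each take £6,000.
Benedek's share (£18,000) is divided into 2 shares of £9,000: Dario and Petra each take £9,000.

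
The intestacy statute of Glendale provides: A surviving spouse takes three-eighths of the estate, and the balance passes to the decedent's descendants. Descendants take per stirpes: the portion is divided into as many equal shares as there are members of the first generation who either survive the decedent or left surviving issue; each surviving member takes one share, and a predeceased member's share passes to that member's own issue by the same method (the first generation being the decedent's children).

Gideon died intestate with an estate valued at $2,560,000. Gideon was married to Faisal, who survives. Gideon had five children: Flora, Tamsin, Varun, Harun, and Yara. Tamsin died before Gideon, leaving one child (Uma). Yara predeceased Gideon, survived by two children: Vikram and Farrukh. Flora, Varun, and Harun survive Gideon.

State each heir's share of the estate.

Faisal: $960,000; Flora: $320,000; Uma: $320,000; Varun: $320,000; Harun: $320,000; Vikram: $160,000; Farrukh: $160,000

Faisal takes three-eighths of $2,560,000 = $960,000. The remaining $1,600,000 passes to the descendants.
The descendants' portion ($1,600,000) is divided into 5 shares of $320,000: Flora, Varun, and Harun each take $320,000; Tamsin's $320,000 share passes to Tamsin's issue; Yara's $320,000 share passes to Yara's issue.
Tamsin's share ($320,000) passes entirely to Uma.
Yara's share ($320,000) is divided into 2 shares of $160,000: Vikram and Farrukh each take $160,000.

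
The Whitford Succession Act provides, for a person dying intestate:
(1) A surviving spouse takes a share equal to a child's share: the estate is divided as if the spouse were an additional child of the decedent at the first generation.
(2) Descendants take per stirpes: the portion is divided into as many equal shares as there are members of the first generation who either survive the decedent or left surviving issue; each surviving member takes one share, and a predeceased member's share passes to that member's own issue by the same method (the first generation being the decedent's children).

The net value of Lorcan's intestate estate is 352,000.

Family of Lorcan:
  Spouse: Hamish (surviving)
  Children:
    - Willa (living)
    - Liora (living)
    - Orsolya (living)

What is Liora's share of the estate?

The spouse counts as an additional share at the children's level, so there are 4 primary shares of 88,000. Hamish takes one such share (88,000).
The children's combined portion (264,000) is divided into 3 shares of 88,000: Willa, Liora, and Orsolya each take 88,000.

Liora receives 88,000.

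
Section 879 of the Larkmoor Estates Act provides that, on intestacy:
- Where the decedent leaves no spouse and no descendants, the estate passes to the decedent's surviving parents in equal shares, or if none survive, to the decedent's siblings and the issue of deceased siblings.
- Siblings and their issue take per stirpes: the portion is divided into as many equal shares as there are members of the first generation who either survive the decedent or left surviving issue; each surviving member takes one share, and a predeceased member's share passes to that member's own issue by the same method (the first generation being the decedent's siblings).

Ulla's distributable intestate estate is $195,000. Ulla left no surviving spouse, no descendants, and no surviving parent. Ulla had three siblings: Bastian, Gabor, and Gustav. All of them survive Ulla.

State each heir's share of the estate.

The entire $195,000 passes to the siblings and their issue.
That amount ($195,000) is divided into 3 shares of $65,000: Bastian, Gabor, and Gustav each take $65,000.

Bastian: $65,000; Gabor: $65,000; Gustav: $65,000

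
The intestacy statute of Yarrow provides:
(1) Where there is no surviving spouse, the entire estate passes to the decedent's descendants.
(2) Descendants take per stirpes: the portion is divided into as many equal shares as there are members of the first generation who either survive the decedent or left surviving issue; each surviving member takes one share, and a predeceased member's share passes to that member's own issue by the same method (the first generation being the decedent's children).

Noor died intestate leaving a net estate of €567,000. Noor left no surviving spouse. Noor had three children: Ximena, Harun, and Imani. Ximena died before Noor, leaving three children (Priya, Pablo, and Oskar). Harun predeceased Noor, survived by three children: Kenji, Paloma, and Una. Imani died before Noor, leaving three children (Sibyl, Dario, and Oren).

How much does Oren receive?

Oren receives €63,000.

The entire €567,000 passes to the descendants.
That amount (€567,000) is divided into 3 shares of €189,000: Ximena's €189,000 share passes to Ximena's issue; Harun's €189,000 share passes to Harun's issue; Imani's €189,000 share passes to Imani's issue.
Ximena's share (€189,000) is divided into 3 shares of €63,000: Priya, Pablo, and Oskar each take €63,000.
Harun's share (€189,000) is divided into 3 shares of €63,000: Kenji, Paloma, and Una each take €63,000.
Imani's share (€189,000) is divided into 3 shares of €63,000: Sibyl, Dario, and Oren each take €63,000.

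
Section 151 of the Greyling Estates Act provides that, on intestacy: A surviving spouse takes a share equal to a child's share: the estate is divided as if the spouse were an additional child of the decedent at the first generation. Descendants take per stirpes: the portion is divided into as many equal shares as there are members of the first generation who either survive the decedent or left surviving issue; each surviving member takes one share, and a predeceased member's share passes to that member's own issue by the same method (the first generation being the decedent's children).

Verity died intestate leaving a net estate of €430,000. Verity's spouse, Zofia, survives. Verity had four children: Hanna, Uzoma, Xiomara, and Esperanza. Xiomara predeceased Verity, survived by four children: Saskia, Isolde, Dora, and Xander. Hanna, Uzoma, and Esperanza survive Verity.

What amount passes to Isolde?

The spouse counts as an additional share at the children's level, so there are 5 primary shares of €86,000. Zofia takes one such share (€86,000).
The children's combined portion (€344,000) is divided into 4 shares of €86,000: Hanna, Uzoma, and Esperanza each take €86,000; Xiomara's €86,000 share passes to Xiomara's issue.
Xiomara's share (€86,000) is divided into 4 shares of €21,500: Saskia, Isolde, Dora, and Xander each take €21,500.

Isolde receives €21,500.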